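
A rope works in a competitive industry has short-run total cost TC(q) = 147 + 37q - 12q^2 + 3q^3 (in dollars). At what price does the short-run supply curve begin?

The firm shuts down when price falls below the minimum of average variable cost. AVC = VC/q = 37 - 12q + 3q^2.
dAVC/dq = -12 + 6q = 0 gives q = 2. min AVC = 37 - 12·2 + 3·2^2 = 25.
So the shutdown price is $25.

$25 per unit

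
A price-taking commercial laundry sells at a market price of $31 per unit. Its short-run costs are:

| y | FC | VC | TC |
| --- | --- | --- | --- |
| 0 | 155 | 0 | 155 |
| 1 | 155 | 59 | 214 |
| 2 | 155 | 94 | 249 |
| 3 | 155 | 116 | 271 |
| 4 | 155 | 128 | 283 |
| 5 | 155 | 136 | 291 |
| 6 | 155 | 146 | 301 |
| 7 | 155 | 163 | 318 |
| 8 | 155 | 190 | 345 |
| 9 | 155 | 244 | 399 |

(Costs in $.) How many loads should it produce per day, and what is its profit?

y = 8; profit = -$97

Compute π = P·y − TC at each output: y=0: -155; y=1: -183; y=2: -187; y=3: -178; y=4: -159; y=5: -136; y=6: -115; y=7: -101; y=8: -97; y=9: -120.
Profit is maximized at y = 8. AVC there is 190/8 = $23.75 ≤ P, so producing beats shutting down (which would give -$155).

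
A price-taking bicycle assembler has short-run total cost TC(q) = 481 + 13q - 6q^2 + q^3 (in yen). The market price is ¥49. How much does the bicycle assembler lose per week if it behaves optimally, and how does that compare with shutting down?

Profit = -¥265 at q = 6

AVC = 13 - 6q + q^2; min AVC = ¥4 at q = 3. Since P = ¥49 ≥ min AVC, the firm produces.
MC = 13 - 12q + 3q^2. Setting P = MC and taking the root on the rising branch gives q* = 6.
TR = 49·6 = 294. TC = 481 + 78 = 559. Profit = 294 − 559 = -¥265.
That loss of ¥265 beats the ¥481 the firm would lose by shutting down; producing recovers ¥216 of fixed cost.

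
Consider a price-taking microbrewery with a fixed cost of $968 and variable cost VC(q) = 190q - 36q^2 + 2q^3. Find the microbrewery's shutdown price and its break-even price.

Shutdown price = min AVC. AVC = 190 - 36q + 2q^2, with vertex at q = 9 and minimum $28.
ATC = 968/q + 190 - 36q + 2q^2. Setting dATC/dq = −968/q^2 − 36 + 4q = 0 gives q = 11 (since 4·11^3 − 36·11^2 = 968).
min ATC = 968/11 + 190 − 36·11 + 2·11^2 = $124. That is the break-even price.
For $28 ≤ P < $124 the firm produces at a loss; below $28 it shuts down.

Shutdown price = $28; break-even price = $124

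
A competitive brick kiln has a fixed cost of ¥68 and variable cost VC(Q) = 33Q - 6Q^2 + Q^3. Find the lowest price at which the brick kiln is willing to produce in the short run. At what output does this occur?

Short-run supply begins at min AVC. From VC = 33Q - 6Q^2 + Q^3, AVC = 33 - 6Q + Q^2.
At the minimum of AVC, MC = AVC. MC = 33 - 12Q + 3Q^2; setting MC = AVC gives 2Q^2 - 6Q = 0, so Q = 3. min AVC = 24.
So the shutdown price is ¥24.

¥24 per unit, at Q = 3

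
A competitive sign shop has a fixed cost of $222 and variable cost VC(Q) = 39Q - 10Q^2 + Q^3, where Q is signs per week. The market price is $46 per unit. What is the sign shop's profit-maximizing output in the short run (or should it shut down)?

Variable cost is VC = 39Q - 10Q^2 + Q^3, so AVC = VC/Q = 39 - 10Q + Q^2 and MC = dTC/dQ = 39 - 20Q + 3Q^2.
AVC hits its minimum where MC = AVC, at Q = 5, giving min AVC = 39 - 10·5 + 5^2 = $14.
P = $46 exceeds min AVC = $14, so the firm stays open.
Set P = MC: 46 = 39 - 20Q + 3Q^2 → -7 - 20Q + 3Q^2 = 0. The roots are Q = -1/3 and Q = 7; the profit-maximizing output is on the rising part of MC, so Q* = 7.
Check: AVC at Q = 7 is $18 ≤ P, so revenue covers variable cost.
Profit = P·Q − TC = 46·7 − 348 = -$26, a loss, but smaller than the $222 fixed cost the firm would lose by shutting down.

Produce at Q = 7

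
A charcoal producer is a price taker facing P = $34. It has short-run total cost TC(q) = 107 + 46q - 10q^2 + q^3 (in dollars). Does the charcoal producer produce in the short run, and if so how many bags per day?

Variable cost is VC = 46q - 10q^2 + q^3, so AVC = VC/q = 46 - 10q + q^2 and MC = dTC/dq = 46 - 20q + 3q^2.
The AVC parabola has its vertex at q = 10/2 = 5, where AVC = 46 - 10·5 + 5^2 = $21.
Because $34 ≥ $21, revenue can cover variable cost; the firm operates.
Solving P = MC: 12 - 20q + 3q^2 = 0 ⇒ q = 2/3 or 6. On the upward-sloping branch, q* = 6.
Check: AVC at q = 6 is $22 ≤ P, so revenue covers variable cost.
Profit = P·q − TC = 34·6 − 239 = -$35, a loss, but smaller than the $107 fixed cost the firm would lose by shutting down.

Produce at q = 6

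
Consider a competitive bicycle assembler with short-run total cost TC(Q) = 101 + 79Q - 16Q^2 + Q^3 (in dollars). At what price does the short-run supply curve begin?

Short-run supply begins at min AVC. From VC = 79Q - 16Q^2 + Q^3, AVC = 79 - 16Q + Q^2.
dAVC/dQ = -16 + 2Q = 0 gives Q = 8. min AVC = 79 - 16·8 + 8^2 = 15.
So the shutdown price is $15.

$15 per unit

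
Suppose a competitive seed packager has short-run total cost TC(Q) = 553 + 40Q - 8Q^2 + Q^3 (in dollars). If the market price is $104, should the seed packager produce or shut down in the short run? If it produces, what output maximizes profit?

Produce at Q = 8

From TC, MC = TC'(Q) = 40 - 16Q + 3Q^2 and AVC = VC/Q = 40 - 8Q + Q^2.
The AVC parabola has its vertex at Q = 8/2 = 4, where AVC = 40 - 8·4 + 4^2 = $24.
P = $104 exceeds min AVC = $24, so the firm stays open.
Set P = MC: 104 = 40 - 16Q + 3Q^2 → -64 - 16Q + 3Q^2 = 0. The roots are Q = -8/3 and Q = 8; the profit-maximizing output is on the rising part of MC, so Q* = 8.
Check: AVC at Q = 8 is $40 ≤ P, so revenue covers variable cost.
Profit = P·Q − TC = 104·8 − 873 = -$41, a loss, but smaller than the $553 fixed cost the firm would lose by shutting down.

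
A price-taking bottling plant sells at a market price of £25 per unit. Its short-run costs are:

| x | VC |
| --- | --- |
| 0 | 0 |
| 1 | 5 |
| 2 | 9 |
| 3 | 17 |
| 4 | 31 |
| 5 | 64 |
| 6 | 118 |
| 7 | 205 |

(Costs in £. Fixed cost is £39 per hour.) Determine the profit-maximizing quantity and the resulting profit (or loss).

Compute π = P·x − TC at each output: x=0: -39; x=1: -19; x=2: 2; x=3: 19; x=4: 30; x=5: 22; x=6: -7; x=7: -69.
Profit is maximized at x = 4. AVC there is 31/4 = £7.75 ≤ P, so producing beats shutting down (which would give -£39).

x = 4; profit = £30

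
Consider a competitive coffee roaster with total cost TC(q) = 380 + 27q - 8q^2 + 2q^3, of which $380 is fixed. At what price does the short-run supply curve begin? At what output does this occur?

$19 per unit, at q = 2

Short-run supply begins at min AVC. From VC = 27q - 8q^2 + 2q^3, AVC = 27 - 8q + 2q^2.
At the minimum of AVC, MC = AVC. MC = 27 - 16q + 6q^2; setting MC = AVC gives 4q^2 - 8q = 0, so q = 2. min AVC = 19.
The firm shuts down for any P below $19.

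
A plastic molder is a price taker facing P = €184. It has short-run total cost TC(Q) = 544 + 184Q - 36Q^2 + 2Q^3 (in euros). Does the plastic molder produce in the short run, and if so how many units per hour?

Variable cost is VC = 184Q - 36Q^2 + 2Q^3, so AVC = VC/Q = 184 - 36Q + 2Q^2 and MC = dTC/dQ = 184 - 72Q + 6Q^2.
AVC hits its minimum where MC = AVC, at Q = 9, giving min AVC = 184 - 36·9 + 2·9^2 = €22.
Since P = €184 ≥ min AVC = €22, price covers variable cost and the firm should produce.
P = MC gives -72Q + 6Q^2 = 0, with roots 0 and 12. Take the larger (rising MC): Q* = 12.
Check: AVC at Q = 12 is €40 ≤ P, so revenue covers variable cost.
Profit = P·Q − TC = 184·12 − 1024 = €1184.

Produce at Q = 12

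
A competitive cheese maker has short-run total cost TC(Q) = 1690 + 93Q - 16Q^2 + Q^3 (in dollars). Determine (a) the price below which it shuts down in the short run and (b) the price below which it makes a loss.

Shutdown price = $29; break-even price = $184

AVC = 93 - 16Q + Q^2; minimized at Q = 8, giving min AVC = $29. That is the shutdown price.
ATC = 1690/Q + 93 - 16Q + Q^2. Setting dATC/dQ = −1690/Q^2 − 16 + 2Q = 0 gives Q = 13 (since 2·13^3 − 16·13^2 = 1690).
min ATC = 1690/13 + 93 − 16·13 + 13^2 = $184. That is the break-even price.
For $29 ≤ P < $184 the firm produces at a loss; below $29 it shuts down.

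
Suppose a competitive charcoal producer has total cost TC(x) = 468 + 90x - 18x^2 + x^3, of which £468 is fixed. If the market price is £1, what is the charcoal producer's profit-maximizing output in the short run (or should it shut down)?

From TC, MC = TC'(x) = 90 - 36x + 3x^2 and AVC = VC/x = 90 - 18x + x^2.
AVC hits its minimum where MC = AVC, at x = 9, giving min AVC = 90 - 18·9 + 9^2 = £9.
P = £1 lies below min AVC = £9; no output level covers variable cost.
Shutting down limits the loss to fixed cost, £468.

Shut down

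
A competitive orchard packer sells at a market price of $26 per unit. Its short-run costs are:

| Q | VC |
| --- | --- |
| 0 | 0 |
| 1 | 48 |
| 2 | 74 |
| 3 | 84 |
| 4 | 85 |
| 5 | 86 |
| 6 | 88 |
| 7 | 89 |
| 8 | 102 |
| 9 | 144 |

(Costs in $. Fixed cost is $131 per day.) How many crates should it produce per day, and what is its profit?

Tabulate TR − TC: Q=0: -131; Q=1: -153; Q=2: -153; Q=3: -137; Q=4: -112; Q=5: -87; Q=6: -63; Q=7: -38; Q=8: -25; Q=9: -41.
Profit is maximized at Q = 8. AVC there is 102/8 = $12.75 ≤ P, so producing beats shutting down (which would give -$131).

Q = 8; profit = -$25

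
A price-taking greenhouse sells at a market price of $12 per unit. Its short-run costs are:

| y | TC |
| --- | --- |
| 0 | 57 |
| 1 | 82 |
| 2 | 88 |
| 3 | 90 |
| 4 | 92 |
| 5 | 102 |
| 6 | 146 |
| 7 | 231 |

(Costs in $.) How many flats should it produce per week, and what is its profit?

Compute π = P·y − TC at each output: y=0: -57; y=1: -70; y=2: -64; y=3: -54; y=4: -44; y=5: -42; y=6: -74; y=7: -147.
Profit is maximized at y = 5. AVC there is 45/5 = $9 ≤ P, so producing beats shutting down (which would give -$57).

y = 5; profit = -$42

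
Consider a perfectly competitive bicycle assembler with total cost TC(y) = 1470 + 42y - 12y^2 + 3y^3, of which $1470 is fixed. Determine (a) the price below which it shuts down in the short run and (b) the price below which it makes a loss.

Shutdown price = $30; break-even price = $315

AVC = 42 - 12y + 3y^2; minimized at y = 2, giving min AVC = $30. That is the shutdown price.
ATC = 1470/y + 42 - 12y + 3y^2. Setting dATC/dy = −1470/y^2 − 12 + 6y = 0 gives y = 7 (since 6·7^3 − 12·7^2 = 1470).
min ATC = 1470/7 + 42 − 12·7 + 3·7^2 = $315. That is the break-even price.
For $30 ≤ P < $315 the firm produces at a loss; below $30 it shuts down.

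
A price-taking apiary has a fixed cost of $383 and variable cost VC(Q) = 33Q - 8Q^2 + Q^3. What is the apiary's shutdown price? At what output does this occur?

$17 per unit, at Q = 4

The shutdown price is the minimum of AVC. VC = 33Q - 8Q^2 + Q^3, so AVC = 33 - 8Q + Q^2.
At the minimum of AVC, MC = AVC. MC = 33 - 16Q + 3Q^2; setting MC = AVC gives 2Q^2 - 8Q = 0, so Q = 4. min AVC = 17.
For P < $17 the firm produces nothing.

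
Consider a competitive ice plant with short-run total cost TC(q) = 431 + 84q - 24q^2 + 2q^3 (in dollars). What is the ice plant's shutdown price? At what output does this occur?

The firm shuts down when price falls below the minimum of average variable cost. AVC = VC/q = 84 - 24q + 2q^2.
At the minimum of AVC, MC = AVC. MC = 84 - 48q + 6q^2; setting MC = AVC gives 4q^2 - 24q = 0, so q = 6. min AVC = 12.
The firm shuts down for any P below $12.

$12 per unit, at q = 6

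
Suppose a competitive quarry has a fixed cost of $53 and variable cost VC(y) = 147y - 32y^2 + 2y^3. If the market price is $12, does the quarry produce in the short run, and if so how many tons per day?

From TC, MC = TC'(y) = 147 - 64y + 6y^2 and AVC = VC/y = 147 - 32y + 2y^2.
AVC is minimized where dAVC/dy = -32 + 4y = 0, at y = 8; min AVC = 147 - 32·8 + 2·8^2 = $19.
Since P = $12 < min AVC = $19, price fails to cover variable cost at any output.
The firm minimizes its loss by shutting down and losing only its fixed cost of $53.

Shut down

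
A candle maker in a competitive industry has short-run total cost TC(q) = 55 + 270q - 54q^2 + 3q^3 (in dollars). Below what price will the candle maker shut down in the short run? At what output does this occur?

$27 per unit, at q = 9

The shutdown price is the minimum of AVC. VC = 270q - 54q^2 + 3q^3, so AVC = 270 - 54q + 3q^2.
dAVC/dq = -54 + 6q = 0 gives q = 9. min AVC = 270 - 54·9 + 3·9^2 = 27.
The firm shuts down for any P below $27.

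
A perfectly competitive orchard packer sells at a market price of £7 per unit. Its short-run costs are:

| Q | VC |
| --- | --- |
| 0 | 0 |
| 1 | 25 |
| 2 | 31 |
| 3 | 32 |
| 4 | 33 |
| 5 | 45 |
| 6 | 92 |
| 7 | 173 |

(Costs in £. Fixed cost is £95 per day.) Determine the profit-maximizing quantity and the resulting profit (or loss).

Q = 0 (shut down); profit = -£95

Tabulate TR − TC: Q=0: -95; Q=1: -113; Q=2: -112; Q=3: -106; Q=4: -100; Q=5: -105; Q=6: -145; Q=7: -219.
Profit is highest at Q = 0. Equivalently, the lowest AVC in the table is 33/4 ≈ £8.25 at Q = 4, and P = £7 falls below it — price never covers variable cost, so the firm shuts down and loses only its fixed cost.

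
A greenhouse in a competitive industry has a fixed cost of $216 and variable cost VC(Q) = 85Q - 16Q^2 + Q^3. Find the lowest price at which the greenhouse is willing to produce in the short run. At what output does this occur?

$21 per unit, at Q = 8

The shutdown price is the minimum of AVC. VC = 85Q - 16Q^2 + Q^3, so AVC = 85 - 16Q + Q^2.
At the minimum of AVC, MC = AVC. MC = 85 - 32Q + 3Q^2; setting MC = AVC gives 2Q^2 - 16Q = 0, so Q = 8. min AVC = 21.
For P < $21 the firm produces nothing.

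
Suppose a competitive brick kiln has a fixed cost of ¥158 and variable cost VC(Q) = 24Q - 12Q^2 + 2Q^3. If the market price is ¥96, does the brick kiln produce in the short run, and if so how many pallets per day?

Strip out fixed cost: VC = 24Q - 12Q^2 + 2Q^3. Then AVC = 24 - 12Q + 2Q^2 and MC = 24 - 24Q + 6Q^2.
AVC hits its minimum where MC = AVC, at Q = 3, giving min AVC = 24 - 12·3 + 2·3^2 = ¥6.
Because ¥96 ≥ ¥6, revenue can cover variable cost; the firm operates.
Set P = MC: 96 = 24 - 24Q + 6Q^2 → -72 - 24Q + 6Q^2 = 0. The roots are Q = -2 and Q = 6; the profit-maximizing output is on the rising part of MC, so Q* = 6.
Check: AVC at Q = 6 is ¥24 ≤ P, so revenue covers variable cost.
Profit = P·Q − TC = 96·6 − 302 = ¥274.

Produce at Q = 6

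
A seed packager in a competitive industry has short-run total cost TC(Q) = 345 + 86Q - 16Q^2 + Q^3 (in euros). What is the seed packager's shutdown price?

The shutdown price is the minimum of AVC. VC = 86Q - 16Q^2 + Q^3, so AVC = 86 - 16Q + Q^2.
dAVC/dQ = -16 + 2Q = 0 gives Q = 8. min AVC = 86 - 16·8 + 8^2 = 22.
So the shutdown price is €22.

€22 per unit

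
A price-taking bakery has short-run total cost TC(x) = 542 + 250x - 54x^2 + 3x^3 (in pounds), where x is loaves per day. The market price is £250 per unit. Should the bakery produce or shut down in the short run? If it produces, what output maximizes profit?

Produce at x = 12

Variable cost is VC = 250x - 54x^2 + 3x^3, so AVC = VC/x = 250 - 54x + 3x^2 and MC = dTC/dx = 250 - 108x + 9x^2.
The AVC parabola has its vertex at x = 54/6 = 9, where AVC = 250 - 54·9 + 3·9^2 = £7.
Since P = £250 ≥ min AVC = £7, price covers variable cost and the firm should produce.
Set P = MC: 250 = 250 - 108x + 9x^2 → -108x + 9x^2 = 0. The roots are x = 0 and x = 12; the profit-maximizing output is on the rising part of MC, so x* = 12.
Check: AVC at x = 12 is £34 ≤ P, so revenue covers variable cost.
Profit = P·x − TC = 250·12 − 950 = £2050.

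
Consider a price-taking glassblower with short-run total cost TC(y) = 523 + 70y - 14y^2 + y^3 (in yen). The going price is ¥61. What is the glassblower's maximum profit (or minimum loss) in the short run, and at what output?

Profit = -¥199 at y = 9

AVC = 70 - 14y + y^2 has its minimum ¥21 at y = 7; price ¥61 clears that bar, so the firm operates.
MC = 70 - 28y + 3y^2. Setting P = MC and taking the root on the rising branch gives y* = 9.
TR = 61·9 = 549. TC = 523 + 225 = 748. Profit = 549 − 748 = -¥199.
That loss of ¥199 beats the ¥523 the firm would lose by shutting down; producing recovers ¥324 of fixed cost.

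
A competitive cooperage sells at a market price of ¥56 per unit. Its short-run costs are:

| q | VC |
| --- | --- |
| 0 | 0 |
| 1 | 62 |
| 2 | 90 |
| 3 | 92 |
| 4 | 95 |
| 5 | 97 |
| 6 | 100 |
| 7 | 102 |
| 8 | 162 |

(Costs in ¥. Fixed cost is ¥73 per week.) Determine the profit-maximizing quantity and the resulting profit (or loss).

q = 7; profit = ¥217

Tabulate TR − TC: q=0: -73; q=1: -79; q=2: -51; q=3: 3; q=4: 56; q=5: 110; q=6: 163; q=7: 217; q=8: 213.
Profit is maximized at q = 7. AVC there is 102/7 = ¥14.57 ≤ P, so producing beats shutting down (which would give -¥73).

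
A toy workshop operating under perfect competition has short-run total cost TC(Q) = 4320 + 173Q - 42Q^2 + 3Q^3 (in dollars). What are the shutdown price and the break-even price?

Shutdown price = min AVC. AVC = 173 - 42Q + 3Q^2, with vertex at Q = 7 and minimum $26.
ATC = 4320/Q + 173 - 42Q + 3Q^2. Setting dATC/dQ = −4320/Q^2 − 42 + 6Q = 0 gives Q = 12 (since 6·12^3 − 42·12^2 = 4320).
min ATC = 4320/12 + 173 − 42·12 + 3·12^2 = $461. That is the break-even price.
For $26 ≤ P < $461 the firm produces at a loss; below $26 it shuts down.

Shutdown price = $26; break-even price = $461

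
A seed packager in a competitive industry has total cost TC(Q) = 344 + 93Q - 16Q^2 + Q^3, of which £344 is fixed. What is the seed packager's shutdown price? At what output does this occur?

The shutdown price is the minimum of AVC. VC = 93Q - 16Q^2 + Q^3, so AVC = 93 - 16Q + Q^2.
dAVC/dQ = -16 + 2Q = 0 gives Q = 8. min AVC = 93 - 16·8 + 8^2 = 29.
For P < £29 the firm produces nothing.

£29 per unit, at Q = 8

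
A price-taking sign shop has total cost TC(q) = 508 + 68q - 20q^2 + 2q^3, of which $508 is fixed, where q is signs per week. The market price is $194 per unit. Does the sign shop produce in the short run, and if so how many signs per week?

Produce at q = 9

Strip out fixed cost: VC = 68q - 20q^2 + 2q^3. Then AVC = 68 - 20q + 2q^2 and MC = 68 - 40q + 6q^2.
AVC is minimized where dAVC/dq = -20 + 4q = 0, at q = 5; min AVC = 68 - 20·5 + 2·5^2 = $18.
Because $194 ≥ $18, revenue can cover variable cost; the firm operates.
P = MC gives -126 - 40q + 6q^2 = 0, with roots -7/3 and 9. Take the larger (rising MC): q* = 9.
Check: AVC at q = 9 is $50 ≤ P, so revenue covers variable cost.
Profit = P·q − TC = 194·9 − 958 = $788.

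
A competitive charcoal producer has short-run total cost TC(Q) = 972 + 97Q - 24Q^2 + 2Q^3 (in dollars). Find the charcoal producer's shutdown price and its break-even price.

Shutdown price = $25; break-even price = $151

AVC = 97 - 24Q + 2Q^2; minimized at Q = 6, giving min AVC = $25. That is the shutdown price.
ATC = 972/Q + 97 - 24Q + 2Q^2. Setting dATC/dQ = −972/Q^2 − 24 + 4Q = 0 gives Q = 9 (since 4·9^3 − 24·9^2 = 972).
min ATC = 972/9 + 97 − 24·9 + 2·9^2 = $151. That is the break-even price.
For $25 ≤ P < $151 the firm produces at a loss; below $25 it shuts down.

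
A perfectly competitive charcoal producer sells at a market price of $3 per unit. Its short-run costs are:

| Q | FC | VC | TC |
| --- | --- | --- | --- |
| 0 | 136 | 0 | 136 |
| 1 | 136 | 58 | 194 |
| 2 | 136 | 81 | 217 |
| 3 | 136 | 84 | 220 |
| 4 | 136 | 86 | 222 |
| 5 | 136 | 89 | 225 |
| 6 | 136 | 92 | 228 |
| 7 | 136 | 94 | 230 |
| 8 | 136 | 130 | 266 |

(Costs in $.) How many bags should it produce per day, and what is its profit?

Compute π = P·Q − TC at each output: Q=0: -136; Q=1: -191; Q=2: -211; Q=3: -211; Q=4: -210; Q=5: -210; Q=6: -210; Q=7: -209; Q=8: -242.
Profit is highest at Q = 0. Equivalently, the lowest AVC in the table is 94/7 ≈ $13.43 at Q = 7, and P = $3 falls below it — price never covers variable cost, so the firm shuts down and loses only its fixed cost.

Q = 0 (shut down); profit = -$136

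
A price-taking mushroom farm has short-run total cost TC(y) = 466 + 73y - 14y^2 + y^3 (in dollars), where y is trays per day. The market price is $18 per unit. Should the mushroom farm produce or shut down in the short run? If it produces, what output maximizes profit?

From TC, MC = TC'(y) = 73 - 28y + 3y^2 and AVC = VC/y = 73 - 14y + y^2.
The AVC parabola has its vertex at y = 14/2 = 7, where AVC = 73 - 14·7 + 7^2 = $24.
P = $18 lies below min AVC = $24; no output level covers variable cost.
Best response: produce nothing and absorb the $466 fixed cost.

Shut down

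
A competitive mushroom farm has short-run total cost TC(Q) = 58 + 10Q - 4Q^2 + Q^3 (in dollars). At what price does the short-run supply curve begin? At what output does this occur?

The shutdown price is the minimum of AVC. VC = 10Q - 4Q^2 + Q^3, so AVC = 10 - 4Q + Q^2.
At the minimum of AVC, MC = AVC. MC = 10 - 8Q + 3Q^2; setting MC = AVC gives 2Q^2 - 4Q = 0, so Q = 2. min AVC = 6.
The firm shuts down for any P below $6.

$6 per unit, at Q = 2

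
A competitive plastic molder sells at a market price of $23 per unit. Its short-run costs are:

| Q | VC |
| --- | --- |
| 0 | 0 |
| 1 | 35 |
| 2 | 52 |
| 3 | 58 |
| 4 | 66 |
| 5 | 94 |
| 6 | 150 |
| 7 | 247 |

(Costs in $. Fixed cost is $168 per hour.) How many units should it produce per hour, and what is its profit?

Tabulate TR − TC: Q=0: -168; Q=1: -180; Q=2: -174; Q=3: -157; Q=4: -142; Q=5: -147; Q=6: -180; Q=7: -254.
Profit is maximized at Q = 4. AVC there is 66/4 = $16.50 ≤ P, so producing beats shutting down (which would give -$168).

Q = 4; profit = -$142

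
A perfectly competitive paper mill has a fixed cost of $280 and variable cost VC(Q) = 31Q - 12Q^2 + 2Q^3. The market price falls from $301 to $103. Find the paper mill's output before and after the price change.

Output falls from 9 to 6

MC = 31 - 24Q + 6Q^2; the shutdown threshold is min AVC = $13 (at Q = 3).
At P = $301 ≥ min AVC, set P = MC on the rising branch: Q = 9.
At P = $103 ≥ min AVC, set P = MC: Q = 6. The firm stays open but cuts output.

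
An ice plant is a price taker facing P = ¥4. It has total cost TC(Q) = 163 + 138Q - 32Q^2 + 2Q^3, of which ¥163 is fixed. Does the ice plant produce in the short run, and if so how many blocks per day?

Strip out fixed cost: VC = 138Q - 32Q^2 + 2Q^3. Then AVC = 138 - 32Q + 2Q^2 and MC = 138 - 64Q + 6Q^2.
AVC hits its minimum where MC = AVC, at Q = 8, giving min AVC = 138 - 32·8 + 2·8^2 = ¥10.
With P < min AVC (¥4 < ¥10), every unit sold adds to the loss.
The firm minimizes its loss by shutting down and losing only its fixed cost of ¥163.

Shut down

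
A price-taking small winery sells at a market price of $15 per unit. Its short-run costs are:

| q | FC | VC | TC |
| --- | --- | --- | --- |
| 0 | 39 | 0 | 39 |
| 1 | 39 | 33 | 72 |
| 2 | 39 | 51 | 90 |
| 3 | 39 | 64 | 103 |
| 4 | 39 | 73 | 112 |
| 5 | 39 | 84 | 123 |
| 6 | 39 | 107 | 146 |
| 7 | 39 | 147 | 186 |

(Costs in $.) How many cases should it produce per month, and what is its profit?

Compute π = P·q − TC at each output: q=0: -39; q=1: -57; q=2: -60; q=3: -58; q=4: -52; q=5: -48; q=6: -56; q=7: -81.
Profit is highest at q = 0. Equivalently, the lowest AVC in the table is 84/5 ≈ $16.80 at q = 5, and P = $15 falls below it — price never covers variable cost, so the firm shuts down and loses only its fixed cost.

q = 0 (shut down); profit = -$39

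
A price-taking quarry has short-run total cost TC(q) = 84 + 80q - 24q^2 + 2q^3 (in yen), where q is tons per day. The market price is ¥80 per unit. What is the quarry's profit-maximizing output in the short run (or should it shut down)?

Variable cost is VC = 80q - 24q^2 + 2q^3, so AVC = VC/q = 80 - 24q + 2q^2 and MC = dTC/dq = 80 - 48q + 6q^2.
The AVC parabola has its vertex at q = 24/4 = 6, where AVC = 80 - 24·6 + 2·6^2 = ¥8.
Since P = ¥80 ≥ min AVC = ¥8, price covers variable cost and the firm should produce.
P = MC gives -48q + 6q^2 = 0, with roots 0 and 8. Take the larger (rising MC): q* = 8.
Check: AVC at q = 8 is ¥16 ≤ P, so revenue covers variable cost.
Profit = P·q − TC = 80·8 − 212 = ¥428.

Produce at q = 8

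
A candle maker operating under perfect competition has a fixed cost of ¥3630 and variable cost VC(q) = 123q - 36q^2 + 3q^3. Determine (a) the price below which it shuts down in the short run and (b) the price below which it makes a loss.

AVC = 123 - 36q + 3q^2; minimized at q = 6, giving min AVC = ¥15. That is the shutdown price.
ATC = 3630/q + 123 - 36q + 3q^2. Setting dATC/dq = −3630/q^2 − 36 + 6q = 0 gives q = 11 (since 6·11^3 − 36·11^2 = 3630).
min ATC = 3630/11 + 123 − 36·11 + 3·11^2 = ¥420. That is the break-even price.
For ¥15 ≤ P < ¥420 the firm produces at a loss; below ¥15 it shuts down.

Shutdown price = ¥15; break-even price = ¥420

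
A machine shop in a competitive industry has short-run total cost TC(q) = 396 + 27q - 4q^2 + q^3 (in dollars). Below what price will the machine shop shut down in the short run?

The firm shuts down when price falls below the minimum of average variable cost. AVC = VC/q = 27 - 4q + q^2.
dAVC/dq = -4 + 2q = 0 gives q = 2. min AVC = 27 - 4·2 + 2^2 = 23.
So the shutdown price is $23.

$23 per unit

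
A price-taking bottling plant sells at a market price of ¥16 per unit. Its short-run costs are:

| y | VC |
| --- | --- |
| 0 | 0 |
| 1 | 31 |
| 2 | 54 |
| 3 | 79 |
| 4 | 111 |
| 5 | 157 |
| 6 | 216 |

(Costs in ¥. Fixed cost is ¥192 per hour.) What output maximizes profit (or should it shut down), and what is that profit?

Compute π = P·y − TC at each output: y=0: -192; y=1: -207; y=2: -214; y=3: -223; y=4: -239; y=5: -269; y=6: -312.
Profit is highest at y = 0. Equivalently, the lowest AVC in the table is 79/3 ≈ ¥26.33 at y = 3, and P = ¥16 falls below it — price never covers variable cost, so the firm shuts down and loses only its fixed cost.

y = 0 (shut down); profit = -¥192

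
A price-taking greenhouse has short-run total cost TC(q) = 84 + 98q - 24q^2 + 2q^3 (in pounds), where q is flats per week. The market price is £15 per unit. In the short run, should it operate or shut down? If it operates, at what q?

Shut down

Strip out fixed cost: VC = 98q - 24q^2 + 2q^3. Then AVC = 98 - 24q + 2q^2 and MC = 98 - 48q + 6q^2.
AVC is minimized where dAVC/dq = -24 + 4q = 0, at q = 6; min AVC = 98 - 24·6 + 2·6^2 = £26.
With P < min AVC (£15 < £26), every unit sold adds to the loss.
Best response: produce nothing and absorb the £84 fixed cost.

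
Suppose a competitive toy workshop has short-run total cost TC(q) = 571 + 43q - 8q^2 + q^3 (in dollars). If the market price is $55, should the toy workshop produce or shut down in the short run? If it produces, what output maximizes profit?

Variable cost is VC = 43q - 8q^2 + q^3, so AVC = VC/q = 43 - 8q + q^2 and MC = dTC/dq = 43 - 16q + 3q^2.
AVC hits its minimum where MC = AVC, at q = 4, giving min AVC = 43 - 8·4 + 4^2 = $27.
Since P = $55 ≥ min AVC = $27, price covers variable cost and the firm should produce.
Set P = MC: 55 = 43 - 16q + 3q^2 → -12 - 16q + 3q^2 = 0. The roots are q = -2/3 and q = 6; the profit-maximizing output is on the rising part of MC, so q* = 6.
Check: AVC at q = 6 is $31 ≤ P, so revenue covers variable cost.
Profit = P·q − TC = 55·6 − 757 = -$427, a loss, but smaller than the $571 fixed cost the firm would lose by shutting down.

Produce at q = 6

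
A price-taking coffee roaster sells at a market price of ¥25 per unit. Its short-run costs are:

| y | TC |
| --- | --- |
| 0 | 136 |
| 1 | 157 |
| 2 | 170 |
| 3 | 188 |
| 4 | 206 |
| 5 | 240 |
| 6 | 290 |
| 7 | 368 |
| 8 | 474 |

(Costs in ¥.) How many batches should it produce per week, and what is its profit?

Compute π = P·y − TC at each output: y=0: -136; y=1: -132; y=2: -120; y=3: -113; y=4: -106; y=5: -115; y=6: -140; y=7: -193; y=8: -274.
Profit is maximized at y = 4. AVC there is 70/4 = ¥17.50 ≤ P, so producing beats shutting down (which would give -¥136).

y = 4; profit = -¥106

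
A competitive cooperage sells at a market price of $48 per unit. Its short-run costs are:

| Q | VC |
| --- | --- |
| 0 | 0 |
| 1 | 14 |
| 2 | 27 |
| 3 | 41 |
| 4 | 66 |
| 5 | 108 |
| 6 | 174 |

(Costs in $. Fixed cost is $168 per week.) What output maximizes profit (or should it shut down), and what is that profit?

Q = 5; profit = -$36

Profit at each row (π = 48Q − TC): Q=0: -168; Q=1: -134; Q=2: -99; Q=3: -65; Q=4: -42; Q=5: -36; Q=6: -54.
Profit is maximized at Q = 5. AVC there is 108/5 = $21.60 ≤ P, so producing beats shutting down (which would give -$168).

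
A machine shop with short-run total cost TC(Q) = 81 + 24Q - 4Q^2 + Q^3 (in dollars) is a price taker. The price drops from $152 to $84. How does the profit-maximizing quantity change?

MC = 24 - 8Q + 3Q^2; the shutdown threshold is min AVC = $20 (at Q = 2).
At P = $152 ≥ min AVC, set P = MC on the rising branch: Q = 8.
At P = $84 ≥ min AVC, set P = MC: Q = 6. The firm stays open but cuts output.

Output falls from 8 to 6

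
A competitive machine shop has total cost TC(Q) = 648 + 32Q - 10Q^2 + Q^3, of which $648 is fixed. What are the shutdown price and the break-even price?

Shutdown price = $7; break-even price = $95

Shutdown price = min AVC. AVC = 32 - 10Q + Q^2, with vertex at Q = 5 and minimum $7.
ATC = 648/Q + 32 - 10Q + Q^2. Setting dATC/dQ = −648/Q^2 − 10 + 2Q = 0 gives Q = 9 (since 2·9^3 − 10·9^2 = 648).
min ATC = 648/9 + 32 − 10·9 + 9^2 = $95. That is the break-even price.
Between these two prices the firm operates at a loss; above $95 it earns a profit.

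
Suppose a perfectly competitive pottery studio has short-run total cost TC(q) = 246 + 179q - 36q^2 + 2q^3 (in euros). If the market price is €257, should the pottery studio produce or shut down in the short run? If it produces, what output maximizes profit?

Produce at q = 13

Strip out fixed cost: VC = 179q - 36q^2 + 2q^3. Then AVC = 179 - 36q + 2q^2 and MC = 179 - 72q + 6q^2.
AVC is minimized where dAVC/dq = -36 + 4q = 0, at q = 9; min AVC = 179 - 36·9 + 2·9^2 = €17.
Since P = €257 ≥ min AVC = €17, price covers variable cost and the firm should produce.
Solving P = MC: -78 - 72q + 6q^2 = 0 ⇒ q = -1 or 13. On the upward-sloping branch, q* = 13.
Check: AVC at q = 13 is €49 ≤ P, so revenue covers variable cost.
Profit = P·q − TC = 257·13 − 883 = €2458.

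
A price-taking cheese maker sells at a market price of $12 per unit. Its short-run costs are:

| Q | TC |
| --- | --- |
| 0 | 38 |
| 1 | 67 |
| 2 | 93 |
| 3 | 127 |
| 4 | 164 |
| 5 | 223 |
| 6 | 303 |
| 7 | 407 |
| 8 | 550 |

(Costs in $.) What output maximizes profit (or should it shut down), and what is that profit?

Profit at each row (π = 12Q − TC): Q=0: -38; Q=1: -55; Q=2: -69; Q=3: -91; Q=4: -116; Q=5: -163; Q=6: -231; Q=7: -323; Q=8: -454.
Profit is highest at Q = 0. Equivalently, the lowest AVC in the table is 55/2 ≈ $27.50 at Q = 2, and P = $12 falls below it — price never covers variable cost, so the firm shuts down and loses only its fixed cost.

Q = 0 (shut down); profit = -$38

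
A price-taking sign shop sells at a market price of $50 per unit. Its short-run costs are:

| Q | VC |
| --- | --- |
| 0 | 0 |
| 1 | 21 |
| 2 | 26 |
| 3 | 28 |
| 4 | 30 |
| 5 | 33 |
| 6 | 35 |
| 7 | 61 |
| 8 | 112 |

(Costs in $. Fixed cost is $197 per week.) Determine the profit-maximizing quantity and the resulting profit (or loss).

Q = 7; profit = $92

Profit at each row (π = 50Q − TC): Q=0: -197; Q=1: -168; Q=2: -123; Q=3: -75; Q=4: -27; Q=5: 20; Q=6: 68; Q=7: 92; Q=8: 91.
Profit is maximized at Q = 7. AVC there is 61/7 = $8.71 ≤ P, so producing beats shutting down (which would give -$197).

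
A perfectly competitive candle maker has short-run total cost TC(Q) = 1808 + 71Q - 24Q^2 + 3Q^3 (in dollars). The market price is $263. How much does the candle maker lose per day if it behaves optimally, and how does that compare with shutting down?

AVC = 71 - 24Q + 3Q^2; min AVC = $23 at Q = 4. Since P = $263 ≥ min AVC, the firm produces.
With MC = 71 - 48Q + 9Q^2, P = MC on the upward-sloping part at Q* = 8.
TR = 263·8 = 2104. TC = 1808 + 568 = 2376. Profit = 2104 − 2376 = -$272.
Shutting down would mean losing the fixed cost of $1808, so operating at a loss of $272 is better by $1536.

Profit = -$272 at Q = 8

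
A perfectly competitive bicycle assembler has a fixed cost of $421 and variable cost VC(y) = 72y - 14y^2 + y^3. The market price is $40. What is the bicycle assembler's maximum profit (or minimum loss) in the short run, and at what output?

AVC = 72 - 14y + y^2 has its minimum $23 at y = 7; price $40 clears that bar, so the firm operates.
With MC = 72 - 28y + 3y^2, P = MC on the upward-sloping part at y* = 8.
TR = 40·8 = 320. TC = 421 + 192 = 613. Profit = 320 − 613 = -$293.
That loss of $293 beats the $421 the firm would lose by shutting down; producing recovers $128 of fixed cost.

Profit = -$293 at y = 8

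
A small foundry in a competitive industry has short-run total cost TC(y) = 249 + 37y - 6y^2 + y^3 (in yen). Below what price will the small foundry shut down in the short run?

¥28 per unit

Short-run supply begins at min AVC. From VC = 37y - 6y^2 + y^3, AVC = 37 - 6y + y^2.
dAVC/dy = -6 + 2y = 0 gives y = 3. min AVC = 37 - 6·3 + 3^2 = 28.
So the shutdown price is ¥28.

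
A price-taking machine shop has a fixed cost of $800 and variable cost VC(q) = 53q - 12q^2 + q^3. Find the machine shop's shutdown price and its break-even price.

Shutdown price = $17; break-even price = $113

Shutdown price = min AVC. AVC = 53 - 12q + q^2, with vertex at q = 6 and minimum $17.
ATC = 800/q + 53 - 12q + q^2. Setting dATC/dq = −800/q^2 − 12 + 2q = 0 gives q = 10 (since 2·10^3 − 12·10^2 = 800).
min ATC = 800/10 + 53 − 12·10 + 10^2 = $113. That is the break-even price.
For $17 ≤ P < $113 the firm produces at a loss; below $17 it shuts down.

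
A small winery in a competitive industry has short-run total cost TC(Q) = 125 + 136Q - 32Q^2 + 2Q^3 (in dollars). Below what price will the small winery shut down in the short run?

$8 per unit

The shutdown price is the minimum of AVC. VC = 136Q - 32Q^2 + 2Q^3, so AVC = 136 - 32Q + 2Q^2.
dAVC/dQ = -32 + 4Q = 0 gives Q = 8. min AVC = 136 - 32·8 + 2·8^2 = 8.
The firm shuts down for any P below $8.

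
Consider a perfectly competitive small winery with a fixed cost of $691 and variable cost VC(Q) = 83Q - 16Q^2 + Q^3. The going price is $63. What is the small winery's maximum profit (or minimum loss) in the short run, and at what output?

AVC = 83 - 16Q + Q^2 has its minimum $19 at Q = 8; price $63 clears that bar, so the firm operates.
With MC = 83 - 32Q + 3Q^2, P = MC on the upward-sloping part at Q* = 10.
TR = 63·10 = 630. TC = 691 + 230 = 921. Profit = 630 − 921 = -$291.
Shutting down would mean losing the fixed cost of $691, so operating at a loss of $291 is better by $400.

Profit = -$291 at Q = 10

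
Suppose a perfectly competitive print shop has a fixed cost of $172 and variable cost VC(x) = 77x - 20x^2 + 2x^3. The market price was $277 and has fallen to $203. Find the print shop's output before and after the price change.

MC = 77 - 40x + 6x^2; the shutdown threshold is min AVC = $27 (at x = 5).
With P = $277 above the shutdown price, P = MC gives x = 10.
At P = $203 ≥ min AVC, set P = MC: x = 9. The firm stays open but cuts output.

Output falls from 10 to 9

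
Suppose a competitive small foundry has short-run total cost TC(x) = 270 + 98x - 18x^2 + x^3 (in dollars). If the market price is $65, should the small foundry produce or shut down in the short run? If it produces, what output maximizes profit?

Variable cost is VC = 98x - 18x^2 + x^3, so AVC = VC/x = 98 - 18x + x^2 and MC = dTC/dx = 98 - 36x + 3x^2.
AVC hits its minimum where MC = AVC, at x = 9, giving min AVC = 98 - 18·9 + 9^2 = $17.
Because $65 ≥ $17, revenue can cover variable cost; the firm operates.
Set P = MC: 65 = 98 - 36x + 3x^2 → 33 - 36x + 3x^2 = 0. The roots are x = 1 and x = 11; the profit-maximizing output is on the rising part of MC, so x* = 11.
Check: AVC at x = 11 is $21 ≤ P, so revenue covers variable cost.
Profit = P·x − TC = 65·11 − 501 = $214.

Produce at x = 11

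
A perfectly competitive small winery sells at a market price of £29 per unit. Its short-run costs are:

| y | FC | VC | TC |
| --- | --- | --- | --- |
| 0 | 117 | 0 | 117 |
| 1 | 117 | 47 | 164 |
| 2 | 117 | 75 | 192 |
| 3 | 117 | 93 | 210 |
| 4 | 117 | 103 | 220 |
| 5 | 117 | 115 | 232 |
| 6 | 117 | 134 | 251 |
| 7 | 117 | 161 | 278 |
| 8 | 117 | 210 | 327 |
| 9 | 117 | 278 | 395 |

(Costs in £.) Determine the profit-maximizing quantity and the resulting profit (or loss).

Profit at each row (π = 29y − TC): y=0: -117; y=1: -135; y=2: -134; y=3: -123; y=4: -104; y=5: -87; y=6: -77; y=7: -75; y=8: -95; y=9: -134.
Profit is maximized at y = 7. AVC there is 161/7 = £23 ≤ P, so producing beats shutting down (which would give -£117).

y = 7; profit = -£75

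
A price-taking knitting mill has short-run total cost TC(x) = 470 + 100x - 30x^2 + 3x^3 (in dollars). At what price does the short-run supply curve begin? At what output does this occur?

$25 per unit, at x = 5

The firm shuts down when price falls below the minimum of average variable cost. AVC = VC/x = 100 - 30x + 3x^2.
dAVC/dx = -30 + 6x = 0 gives x = 5. min AVC = 100 - 30·5 + 3·5^2 = 25.
For P < $25 the firm produces nothing.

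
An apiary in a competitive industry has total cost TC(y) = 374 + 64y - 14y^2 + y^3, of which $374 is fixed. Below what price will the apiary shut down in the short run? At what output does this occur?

$15 per unit, at y = 7

The shutdown price is the minimum of AVC. VC = 64y - 14y^2 + y^3, so AVC = 64 - 14y + y^2.
At the minimum of AVC, MC = AVC. MC = 64 - 28y + 3y^2; setting MC = AVC gives 2y^2 - 14y = 0, so y = 7. min AVC = 15.
So the shutdown price is $15.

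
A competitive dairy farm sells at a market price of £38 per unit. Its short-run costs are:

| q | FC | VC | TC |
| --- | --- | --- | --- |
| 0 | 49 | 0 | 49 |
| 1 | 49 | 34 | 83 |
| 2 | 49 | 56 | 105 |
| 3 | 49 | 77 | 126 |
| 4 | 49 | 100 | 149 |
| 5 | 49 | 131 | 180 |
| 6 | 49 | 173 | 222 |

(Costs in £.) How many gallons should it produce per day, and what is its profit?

Compute π = P·q − TC at each output: q=0: -49; q=1: -45; q=2: -29; q=3: -12; q=4: 3; q=5: 10; q=6: 6.
Profit is maximized at q = 5. AVC there is 131/5 = £26.20 ≤ P, so producing beats shutting down (which would give -£49).

q = 5; profit = £10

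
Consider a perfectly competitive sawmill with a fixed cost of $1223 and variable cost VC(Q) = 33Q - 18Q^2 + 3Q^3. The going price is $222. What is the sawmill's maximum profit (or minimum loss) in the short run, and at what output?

AVC = 33 - 18Q + 3Q^2 has its minimum $6 at Q = 3; price $222 clears that bar, so the firm operates.
MC = 33 - 36Q + 9Q^2. Setting P = MC and taking the root on the rising branch gives Q* = 7.
TR = 222·7 = 1554. TC = 1223 + 378 = 1601. Profit = 1554 − 1601 = -$47.
By producing, the firm covers all variable cost plus $1176 of fixed cost; shutting down would lose the full $1223.

Profit = -$47 at Q = 7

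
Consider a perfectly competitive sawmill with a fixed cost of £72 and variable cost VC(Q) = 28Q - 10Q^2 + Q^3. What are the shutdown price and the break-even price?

Shutdown price = min AVC. AVC = 28 - 10Q + Q^2, with vertex at Q = 5 and minimum £3.
ATC = 72/Q + 28 - 10Q + Q^2. Setting dATC/dQ = −72/Q^2 − 10 + 2Q = 0 gives Q = 6 (since 2·6^3 − 10·6^2 = 72).
min ATC = 72/6 + 28 − 10·6 + 6^2 = £16. That is the break-even price.
For £3 ≤ P < £16 the firm produces at a loss; below £3 it shuts down.

Shutdown price = £3; break-even price = £16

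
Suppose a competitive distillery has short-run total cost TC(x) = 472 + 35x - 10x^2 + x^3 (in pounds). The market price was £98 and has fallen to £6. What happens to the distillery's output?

Output falls from 9 to 0 (the firm shuts down)

AVC = 35 - 10x + x^2, minimized at x = 5 where min AVC = £10. MC = 35 - 20x + 3x^2.
At P = £98 ≥ min AVC, set P = MC on the rising branch: x = 9.
At P = £6 < min AVC = £10, price no longer covers variable cost at any output, so the firm shuts down: x = 0.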